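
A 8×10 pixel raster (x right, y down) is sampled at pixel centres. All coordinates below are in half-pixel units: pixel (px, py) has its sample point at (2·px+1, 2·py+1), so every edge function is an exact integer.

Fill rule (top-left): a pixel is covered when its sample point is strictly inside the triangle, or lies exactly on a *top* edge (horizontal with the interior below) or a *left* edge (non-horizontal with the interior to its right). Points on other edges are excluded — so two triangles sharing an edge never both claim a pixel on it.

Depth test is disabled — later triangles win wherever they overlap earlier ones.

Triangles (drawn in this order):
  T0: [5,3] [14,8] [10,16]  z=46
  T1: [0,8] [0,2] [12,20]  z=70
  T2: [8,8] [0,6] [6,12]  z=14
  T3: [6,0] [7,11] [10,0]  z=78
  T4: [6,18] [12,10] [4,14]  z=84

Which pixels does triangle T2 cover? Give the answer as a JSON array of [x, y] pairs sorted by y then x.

T0:
  2·area = 92
  edge (5, 3)→(14, 8): d=(9,5) right/bottom  bias=-1
  edge (14, 8)→(10, 16): d=(-4,8) right/bottom  bias=-1
  edge (10, 16)→(5, 3): d=(-5,-13) top-left  bias=+0
    (2,1)@(5, 3): e=[0,92,0] → ·  [on edge]
    (3,2)@(7, 5): e=[8,68,16] → #
    (4,2)@(9, 5): e=[-2,52,42] → ·
    (3,3)@(7, 7): e=[26,60,6] → #
    (4,3)@(9, 7): e=[16,44,32] → #
    (5,3)@(11, 7): e=[6,28,58] → #
    (6,3)@(13, 7): e=[-4,12,84] → ·
    (3,4)@(7, 9): e=[44,52,-4] → ·
    (4,4)@(9, 9): e=[34,36,22] → #
    (6,4)@(13, 9): e=[14,4,74] → #
    (7,4)@(15, 9): e=[4,-12,100] → ·
    (4,5)@(9, 11): e=[52,28,12] → #
  covered (11 px):
    · · · · · · · ·
    · · · · · · · ·
    · · · # · · · ·
    · · · # # # · ·
    · · · · # # # ·
    · · · · # # · ·
    · · · · # # · ·
    · · · · · · · ·
    · · · · · · · ·
    · · · · · · · ·
T1:
  2·area = 72
  edge (0, 8)→(0, 2): d=(0,-6) top-left  bias=+0
  edge (0, 2)→(12, 20): d=(12,18) right/bottom  bias=-1
  edge (12, 20)→(0, 8): d=(-12,-12) top-left  bias=+0
    (0,2)@(1, 5): e=[6,18,48] → #
    (1,2)@(3, 5): e=[18,-18,72] → ·
    (0,3)@(1, 7): e=[6,42,24] → #
    (1,3)@(3, 7): e=[18,6,48] → #
    (2,3)@(5, 7): e=[30,-30,72] → ·
    (0,4)@(1, 9): e=[6,66,0] → #  [on edge]
    (2,4)@(5, 9): e=[30,-6,48] → ·
    (0,5)@(1, 11): e=[6,90,-24] → ·
    (1,5)@(3, 11): e=[18,54,0] → #  [on edge]
    (2,5)@(5, 11): e=[30,18,24] → #
    (3,5)@(7, 11): e=[42,-18,48] → ·
    (1,6)@(3, 13): e=[18,78,-24] → ·
    (2,6)@(5, 13): e=[30,42,0] → #  [on edge]
    (3,7)@(7, 15): e=[42,30,0] → #  [on edge]
    (4,8)@(9, 17): e=[54,18,0] → #  [on edge]
    (5,9)@(11, 19): e=[66,6,0] → #  [on edge]
  covered (12 px):
    · · · · · · · ·
    · · · · · · · ·
    # · · · · · · ·
    # # · · · · · ·
    # # · · · · · ·
    · # # · · · · ·
    · · # # · · · ·
    · · · # · · · ·
    · · · · # · · ·
    · · · · · # · ·
T2:
  2·area = 36  (B↔C swapped to make it positive)
  edge (8, 8)→(6, 12): d=(-2,4) right/bottom  bias=-1
  edge (6, 12)→(0, 6): d=(-6,-6) top-left  bias=+0
  edge (0, 6)→(8, 8): d=(8,2) right/bottom  bias=-1
    (0,3)@(1, 7): e=[30,0,6] → #  [on edge]
    (1,3)@(3, 7): e=[22,12,2] → #
    (2,3)@(5, 7): e=[14,24,-2] → ·
    (0,4)@(1, 9): e=[26,-12,22] → ·
    (1,4)@(3, 9): e=[18,0,18] → #  [on edge]
    (2,4)@(5, 9): e=[10,12,14] → #
    (3,4)@(7, 9): e=[2,24,10] → #
    (4,4)@(9, 9): e=[-6,36,6] → ·
    (1,5)@(3, 11): e=[14,-12,34] → ·
    (2,5)@(5, 11): e=[6,0,30] → #  [on edge]
    (3,5)@(7, 11): e=[-2,12,26] → ·
    (2,6)@(5, 13): e=[2,-12,46] → ·
    (3,6)@(7, 13): e=[-6,0,42] → ·  [on edge]
    (4,7)@(9, 15): e=[-18,0,54] → ·  [on edge]
    (5,8)@(11, 17): e=[-30,0,66] → ·  [on edge]
    (6,9)@(13, 19): e=[-42,0,78] → ·  [on edge]
  covered (6 px):
    · · · · · · · ·
    · · · · · · · ·
    · · · · · · · ·
    # # · · · · · ·
    · # # # · · · ·
    · · # · · · · ·
    · · · · · · · ·
    · · · · · · · ·
    · · · · · · · ·
    · · · · · · · ·
T3:
  2·area = 44  (B↔C swapped to make it positive)
  edge (6, 0)→(10, 0): d=(4,0) top-left  bias=+0
  edge (10, 0)→(7, 11): d=(-3,11) right/bottom  bias=-1
  edge (7, 11)→(6, 0): d=(-1,-11) top-left  bias=+0
    (3,0)@(7, 1): e=[4,30,10] → #
    (4,0)@(9, 1): e=[4,8,32] → #
    (5,0)@(11, 1): e=[4,-14,54] → ·
    (3,1)@(7, 3): e=[12,24,8] → #
    (5,1)@(11, 3): e=[12,-20,52] → ·
    (3,2)@(7, 5): e=[20,18,6] → #
    (4,2)@(9, 5): e=[20,-4,28] → ·
    (3,3)@(7, 7): e=[28,12,4] → #
    (4,3)@(9, 7): e=[28,-10,26] → ·
    (3,4)@(7, 9): e=[36,6,2] → #
    (4,4)@(9, 9): e=[36,-16,24] → ·
    (3,5)@(7, 11): e=[44,0,0] → ·  [on edge]
  covered (7 px):
    · · · # # · · ·
    · · · # # · · ·
    · · · # · · · ·
    · · · # · · · ·
    · · · # · · · ·
    · · · · · · · ·
    · · · · · · · ·
    · · · · · · · ·
    · · · · · · · ·
    · · · · · · · ·
T4:
  2·area = 40  (B↔C swapped to make it positive)
  edge (6, 18)→(4, 14): d=(-2,-4) top-left  bias=+0
  edge (4, 14)→(12, 10): d=(8,-4) top-left  bias=+0
  edge (12, 10)→(6, 18): d=(-6,8) right/bottom  bias=-1
    (5,5)@(11, 11): e=[34,4,2] → #
    (6,5)@(13, 11): e=[42,12,-14] → ·
    (3,6)@(7, 13): e=[14,4,22] → #
    (4,6)@(9, 13): e=[22,12,6] → #
    (5,6)@(11, 13): e=[30,20,-10] → ·
    (2,7)@(5, 15): e=[2,12,26] → #
    (4,7)@(9, 15): e=[18,28,-6] → ·
    (2,8)@(5, 17): e=[-2,28,14] → ·
    (3,8)@(7, 17): e=[6,36,-2] → ·
  covered (5 px):
    · · · · · · · ·
    · · · · · · · ·
    · · · · · · · ·
    · · · · · · · ·
    · · · · · · · ·
    · · · · · # · ·
    · · · # # · · ·
    · · # # · · · ·
    · · · · · · · ·
    · · · · · · · ·

Answer: [[0,3],[1,3],[1,4],[2,4],[3,4],[2,5]]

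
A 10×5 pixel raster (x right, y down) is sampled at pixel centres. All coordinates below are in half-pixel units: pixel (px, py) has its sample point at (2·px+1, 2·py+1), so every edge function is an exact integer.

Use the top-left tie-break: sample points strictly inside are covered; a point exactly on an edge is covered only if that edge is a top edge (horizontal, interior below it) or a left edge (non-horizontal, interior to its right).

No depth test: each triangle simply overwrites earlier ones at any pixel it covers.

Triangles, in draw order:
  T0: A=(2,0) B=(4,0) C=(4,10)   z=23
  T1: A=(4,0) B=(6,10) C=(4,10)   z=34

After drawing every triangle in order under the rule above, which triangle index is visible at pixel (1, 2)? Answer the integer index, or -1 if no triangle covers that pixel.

T0:
  2·area = 20
  edge (2, 0)→(4, 0): d=(2,0) top-left  bias=+0
  edge (4, 0)→(4, 10): d=(0,10) right/bottom  bias=-1
  edge (4, 10)→(2, 0): d=(-2,-10) top-left  bias=+0
    (1,0)@(3, 1): e=[2,10,8] → █
    (2,0)@(5, 1): e=[2,-10,28] → ·
    (1,1)@(3, 3): e=[6,10,4] → █
    (2,1)@(5, 3): e=[6,-10,24] → ·
    (1,2)@(3, 5): e=[10,10,0] → █  [on edge]
    (2,2)@(5, 5): e=[10,-10,20] → ·
    (1,3)@(3, 7): e=[14,10,-4] → ·
  covered (3 px):
    · █ · · · · · · · ·
    · █ · · · · · · · ·
    · █ · · · · · · · ·
    · · · · · · · · · ·
    · · · · · · · · · ·
T1:
  2·area = 20
  edge (4, 0)→(6, 10): d=(2,10) right/bottom  bias=-1
  edge (6, 10)→(4, 10): d=(-2,0) right/bottom  bias=-1
  edge (4, 10)→(4, 0): d=(0,-10) top-left  bias=+0
    (2,2)@(5, 5): e=[0,10,10] → ·  [on edge]
    (2,3)@(5, 7): e=[4,6,10] → █
    (3,3)@(7, 7): e=[-16,6,30] → ·
    (2,4)@(5, 9): e=[8,2,10] → █
    (3,4)@(7, 9): e=[-12,2,30] → ·
  covered (2 px):
    · · · · · · · · · ·
    · · · · · · · · · ·
    · · · · · · · · · ·
    · · █ · · · · · · ·
    · · █ · · · · · · ·

Z-buffer (winner per pixel, '.' = empty):
  . 0 . . . . . . . .
  . 0 . . . . . . . .
  . 0 . . . . . . . .
  . . 1 . . . . . . .
  . . 1 . . . . . . .

Answer: 0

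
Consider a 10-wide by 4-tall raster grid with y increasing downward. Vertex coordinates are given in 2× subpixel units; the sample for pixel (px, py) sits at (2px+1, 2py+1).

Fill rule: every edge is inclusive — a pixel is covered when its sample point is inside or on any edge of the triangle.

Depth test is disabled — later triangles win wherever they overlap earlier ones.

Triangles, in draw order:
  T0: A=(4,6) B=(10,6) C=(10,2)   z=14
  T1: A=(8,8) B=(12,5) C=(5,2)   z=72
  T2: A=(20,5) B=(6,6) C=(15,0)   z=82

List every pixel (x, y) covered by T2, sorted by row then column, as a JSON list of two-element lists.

T0:
  2·area = 24  (B↔C swapped to make it positive)
  edge (4, 6)→(10, 2): d=(6,-4) inclusive
  edge (10, 2)→(10, 6): d=(0,4) inclusive
  edge (10, 6)→(4, 6): d=(-6,0) inclusive
    (4,1)@(9, 3): e=[2,4,18] → #
    (5,1)@(11, 3): e=[10,-4,18] → ·
    (3,2)@(7, 5): e=[6,12,6] → #
    (5,2)@(11, 5): e=[22,-4,6] → ·
    (3,3)@(7, 7): e=[18,12,-6] → ·
    (4,3)@(9, 7): e=[26,4,-6] → ·
  covered (3 px):
    · · · · · · · · · ·
    · · · · # · · · · ·
    · · · # # · · · · ·
    · · · · · · · · · ·
T1:
  2·area = 33  (B↔C swapped to make it positive)
  edge (8, 8)→(5, 2): d=(-3,-6) inclusive
  edge (5, 2)→(12, 5): d=(7,3) inclusive
  edge (12, 5)→(8, 8): d=(-4,3) inclusive
    (3,1)@(7, 3): e=[9,1,23] → #
    (4,1)@(9, 3): e=[21,-5,17] → ·
    (3,2)@(7, 5): e=[3,15,15] → #
    (4,2)@(9, 5): e=[15,9,9] → #
    (5,2)@(11, 5): e=[27,3,3] → #
    (6,2)@(13, 5): e=[39,-3,-3] → ·
    (3,3)@(7, 7): e=[-3,29,7] → ·
    (4,3)@(9, 7): e=[9,23,1] → #
    (5,3)@(11, 7): e=[21,17,-5] → ·
  covered (5 px):
    · · · · · · · · · ·
    · · · # · · · · · ·
    · · · # # # · · · ·
    · · · · # · · · · ·
T2:
  2·area = 75
  edge (20, 5)→(6, 6): d=(-14,1) inclusive
  edge (6, 6)→(15, 0): d=(9,-6) inclusive
  edge (15, 0)→(20, 5): d=(5,5) inclusive
    (7,0)@(15, 1): e=[61,9,5] → #
    (8,0)@(17, 1): e=[59,21,-5] → ·
    (5,1)@(11, 3): e=[37,3,35] → #
    (6,1)@(13, 3): e=[35,15,25] → #
    (8,1)@(17, 3): e=[31,39,5] → #
    (9,1)@(19, 3): e=[29,51,-5] → ·
    (4,2)@(9, 5): e=[11,9,55] → #
    (9,2)@(19, 5): e=[1,69,5] → #
    (4,3)@(9, 7): e=[-17,27,65] → ·
    (5,3)@(11, 7): e=[-19,39,55] → ·
    (6,3)@(13, 7): e=[-21,51,45] → ·
    (7,3)@(15, 7): e=[-23,63,35] → ·
  covered (11 px):
    · · · · · · · # · ·
    · · · · · # # # # ·
    · · · · # # # # # #
    · · · · · · · · · ·

Answer: [[7,0],[5,1],[6,1],[7,1],[8,1],[4,2],[5,2],[6,2],[7,2],[8,2],[9,2]]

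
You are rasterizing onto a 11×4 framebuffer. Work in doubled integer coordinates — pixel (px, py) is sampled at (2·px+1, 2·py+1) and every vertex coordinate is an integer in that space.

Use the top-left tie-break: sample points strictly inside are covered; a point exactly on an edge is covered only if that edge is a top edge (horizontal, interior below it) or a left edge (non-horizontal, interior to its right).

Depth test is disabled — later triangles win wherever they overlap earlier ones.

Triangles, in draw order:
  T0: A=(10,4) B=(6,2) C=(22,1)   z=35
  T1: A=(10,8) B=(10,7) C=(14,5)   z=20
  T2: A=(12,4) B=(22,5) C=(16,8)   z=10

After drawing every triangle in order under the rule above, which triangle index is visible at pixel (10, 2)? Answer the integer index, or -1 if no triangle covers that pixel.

T0:
  2·area = 36
  edge (10, 4)→(6, 2): d=(-4,-2) top-left  bias=+0
  edge (6, 2)→(22, 1): d=(16,-1) top-left  bias=+0
  edge (22, 1)→(10, 4): d=(-12,3) right/bottom  bias=-1
    (4,1)@(9, 3): e=[2,19,15] → X
    (5,1)@(11, 3): e=[6,21,9] → X
    (6,1)@(13, 3): e=[10,23,3] → X
    (7,1)@(15, 3): e=[14,25,-3] → .
    (4,2)@(9, 5): e=[-6,51,-9] → .
    (5,2)@(11, 5): e=[-2,53,-15] → .
    (6,2)@(13, 5): e=[2,55,-21] → .
  covered (3 px):
    . . . . . . . . . . .
    . . . . X X X . . . .
    . . . . . . . . . . .
    . . . . . . . . . . .
T1:
  2·area = 4
  edge (10, 8)→(10, 7): d=(0,-1) top-left  bias=+0
  edge (10, 7)→(14, 5): d=(4,-2) top-left  bias=+0
  edge (14, 5)→(10, 8): d=(-4,3) right/bottom  bias=-1
    (5,3)@(11, 7): e=[1,2,1] → X
    (6,3)@(13, 7): e=[3,6,-5] → .
  covered (1 px):
    . . . . . . . . . . .
    . . . . . . . . . . .
    . . . . . . . . . . .
    . . . . . X . . . . .
T2:
  2·area = 36
  edge (12, 4)→(22, 5): d=(10,1) right/bottom  bias=-1
  edge (22, 5)→(16, 8): d=(-6,3) right/bottom  bias=-1
  edge (16, 8)→(12, 4): d=(-4,-4) top-left  bias=+0
    (4,0)@(9, 1): e=[-27,63,0] → .  [on edge]
    (5,1)@(11, 3): e=[-9,45,0] → .  [on edge]
    (6,2)@(13, 5): e=[9,27,0] → X  [on edge]
    (7,2)@(15, 5): e=[7,21,8] → X
    (8,2)@(17, 5): e=[5,15,16] → X
    (9,2)@(19, 5): e=[3,9,24] → X
    (10,2)@(21, 5): e=[1,3,32] → X
    (6,3)@(13, 7): e=[29,15,-8] → .
    (7,3)@(15, 7): e=[27,9,0] → X  [on edge]
    (9,3)@(19, 7): e=[23,-3,16] → .
    (10,3)@(21, 7): e=[21,-9,24] → .
  covered (7 px):
    . . . . . . . . . . .
    . . . . . . . . . . .
    . . . . . . X X X X X
    . . . . . . . X X . .

Z-buffer (winner per pixel, '.' = empty):
  . . . . . . . . . . .
  . . . . 0 0 0 . . . .
  . . . . . . 2 2 2 2 2
  . . . . . 1 . 2 2 . .

Answer: 2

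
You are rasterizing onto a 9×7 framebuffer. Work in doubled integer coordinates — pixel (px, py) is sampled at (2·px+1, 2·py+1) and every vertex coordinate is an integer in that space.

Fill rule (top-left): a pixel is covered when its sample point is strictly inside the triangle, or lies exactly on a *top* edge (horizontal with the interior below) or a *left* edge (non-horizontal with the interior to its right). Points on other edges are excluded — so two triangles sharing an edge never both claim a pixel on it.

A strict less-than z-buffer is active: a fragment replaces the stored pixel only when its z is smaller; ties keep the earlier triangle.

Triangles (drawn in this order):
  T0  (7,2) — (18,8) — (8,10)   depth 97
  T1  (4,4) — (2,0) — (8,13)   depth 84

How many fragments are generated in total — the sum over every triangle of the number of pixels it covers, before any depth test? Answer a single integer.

T0:
  2·area = 82
  edge (7, 2)→(18, 8): d=(11,6) right/bottom  bias=-1
  edge (18, 8)→(8, 10): d=(-10,2) right/bottom  bias=-1
  edge (8, 10)→(7, 2): d=(-1,-8) top-left  bias=+0
    (4,2)@(9, 5): e=[21,48,13] → X
    (5,2)@(11, 5): e=[9,44,29] → X
    (6,2)@(13, 5): e=[-3,40,45] → .
    (4,3)@(9, 7): e=[43,28,11] → X
    (6,3)@(13, 7): e=[19,20,43] → X
    (7,3)@(15, 7): e=[7,16,59] → X
    (8,3)@(17, 7): e=[-5,12,75] → .
    (4,4)@(9, 9): e=[65,8,9] → X
    (6,4)@(13, 9): e=[41,0,41] → .  [on edge]
    (7,4)@(15, 9): e=[29,-4,57] → .
    (1,5)@(3, 11): e=[123,0,-41] → .  [on edge]
    (4,5)@(9, 11): e=[87,-12,7] → .
  covered (8 px):
    . . . . . . . . .
    . . . . . . . . .
    . . . . X X . . .
    . . . . X X X X .
    . . . . X X . . .
    . . . . . . . . .
    . . . . . . . . .
T1:
  2·area = 2  (B↔C swapped to make it positive)
  edge (4, 4)→(8, 13): d=(4,9) right/bottom  bias=-1
  edge (8, 13)→(2, 0): d=(-6,-13) top-left  bias=+0
  edge (2, 0)→(4, 4): d=(2,4) right/bottom  bias=-1
  covered (0 px):
    . . . . . . . . .
    . . . . . . . . .
    . . . . . . . . .
    . . . . . . . . .
    . . . . . . . . .
    . . . . . . . . .
    . . . . . . . . .

Final: 8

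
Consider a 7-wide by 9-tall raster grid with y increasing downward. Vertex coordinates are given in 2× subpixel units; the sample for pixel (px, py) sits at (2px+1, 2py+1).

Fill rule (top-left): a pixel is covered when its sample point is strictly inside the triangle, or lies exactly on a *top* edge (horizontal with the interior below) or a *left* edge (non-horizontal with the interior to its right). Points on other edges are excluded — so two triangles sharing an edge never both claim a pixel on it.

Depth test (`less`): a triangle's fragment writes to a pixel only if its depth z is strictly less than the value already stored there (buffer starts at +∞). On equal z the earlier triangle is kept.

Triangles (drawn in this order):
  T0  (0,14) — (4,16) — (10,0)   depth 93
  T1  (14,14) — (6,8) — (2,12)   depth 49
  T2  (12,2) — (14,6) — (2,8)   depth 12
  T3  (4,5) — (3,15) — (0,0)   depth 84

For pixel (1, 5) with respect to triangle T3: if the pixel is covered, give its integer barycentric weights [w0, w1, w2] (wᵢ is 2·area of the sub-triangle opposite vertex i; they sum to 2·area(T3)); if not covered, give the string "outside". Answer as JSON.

T0:
  2·area = 76  (B↔C swapped to make it positive)
  edge (0, 14)→(10, 0): d=(10,-14) top-left  bias=+0
  edge (10, 0)→(4, 16): d=(-6,16) right/bottom  bias=-1
  edge (4, 16)→(0, 14): d=(-4,-2) top-left  bias=+0
    (3,2)@(7, 5): e=[8,18,50] → █
    (4,2)@(9, 5): e=[36,-14,54] → ·
    (2,3)@(5, 7): e=[0,38,38] → █  [on edge]
    (4,3)@(9, 7): e=[56,-26,46] → ·
    (2,4)@(5, 9): e=[20,26,30] → █
    (3,4)@(7, 9): e=[48,-6,34] → ·
    (1,5)@(3, 11): e=[12,46,18] → █
    (3,5)@(7, 11): e=[68,-18,26] → ·
    (0,6)@(1, 13): e=[4,66,6] → █
    (3,6)@(7, 13): e=[88,-30,18] → ·
    (0,7)@(1, 15): e=[24,54,-2] → ·
    (1,7)@(3, 15): e=[52,22,2] → █
  covered (10 px):
    · · · · · · ·
    · · · · · · ·
    · · · █ · · ·
    · · █ █ · · ·
    · · █ · · · ·
    · █ █ · · · ·
    █ █ █ · · · ·
    · █ · · · · ·
    · · · · · · ·
T1:
  2·area = 56  (B↔C swapped to make it positive)
  edge (14, 14)→(2, 12): d=(-12,-2) top-left  bias=+0
  edge (2, 12)→(6, 8): d=(4,-4) top-left  bias=+0
  edge (6, 8)→(14, 14): d=(8,6) right/bottom  bias=-1
    (6,0)@(13, 1): e=[154,0,-98] → ·  [on edge]
    (5,1)@(11, 3): e=[126,0,-70] → ·  [on edge]
    (4,2)@(9, 5): e=[98,0,-42] → ·  [on edge]
    (3,3)@(7, 7): e=[70,0,-14] → ·  [on edge]
    (2,4)@(5, 9): e=[42,0,14] → █  [on edge]
    (3,4)@(7, 9): e=[46,8,2] → █
    (4,4)@(9, 9): e=[50,16,-10] → ·
    (1,5)@(3, 11): e=[14,0,42] → █  [on edge]
    (4,5)@(9, 11): e=[26,24,6] → █
    (5,5)@(11, 11): e=[30,32,-6] → ·
    (0,6)@(1, 13): e=[-14,0,70] → ·  [on edge]
    (1,6)@(3, 13): e=[-10,8,58] → ·
  covered (8 px):
    · · · · · · ·
    · · · · · · ·
    · · · · · · ·
    · · · · · · ·
    · · █ █ · · ·
    · █ █ █ █ · ·
    · · · · █ █ ·
    · · · · · · ·
    · · · · · · ·
T2:
  2·area = 52
  edge (12, 2)→(14, 6): d=(2,4) right/bottom  bias=-1
  edge (14, 6)→(2, 8): d=(-12,2) right/bottom  bias=-1
  edge (2, 8)→(12, 2): d=(10,-6) top-left  bias=+0
    (5,1)@(11, 3): e=[6,42,4] → █
    (6,1)@(13, 3): e=[-2,38,16] → ·
    (3,2)@(7, 5): e=[26,26,0] → █  [on edge]
    (4,2)@(9, 5): e=[18,22,12] → █
    (6,2)@(13, 5): e=[2,14,36] → █
    (2,3)@(5, 7): e=[38,6,8] → █
    (4,3)@(9, 7): e=[22,-2,32] → ·
    (5,3)@(11, 7): e=[14,-6,44] → ·
    (6,3)@(13, 7): e=[6,-10,56] → ·
    (2,4)@(5, 9): e=[42,-18,28] → ·
    (3,4)@(7, 9): e=[34,-22,40] → ·
  covered (7 px):
    · · · · · · ·
    · · · · · █ ·
    · · · █ █ █ █
    · · █ █ · · ·
    · · · · · · ·
    · · · · · · ·
    · · · · · · ·
    · · · · · · ·
    · · · · · · ·
T3:
  2·area = 45
  edge (4, 5)→(3, 15): d=(-1,10) right/bottom  bias=-1
  edge (3, 15)→(0, 0): d=(-3,-15) top-left  bias=+0
  edge (0, 0)→(4, 5): d=(4,5) right/bottom  bias=-1
    (0,1)@(1, 3): e=[32,6,7] → █
    (1,1)@(3, 3): e=[12,36,-3] → ·
    (0,2)@(1, 5): e=[30,0,15] → █  [on edge]
    (1,2)@(3, 5): e=[10,30,5] → █
    (2,2)@(5, 5): e=[-10,60,-5] → ·
    (0,3)@(1, 7): e=[28,-6,23] → ·
    (1,3)@(3, 7): e=[8,24,13] → █
    (2,3)@(5, 7): e=[-12,54,3] → ·
    (1,4)@(3, 9): e=[6,18,21] → █
    (2,4)@(5, 9): e=[-14,48,11] → ·
    (1,5)@(3, 11): e=[4,12,29] → █
    (2,5)@(5, 11): e=[-16,42,19] → ·
    (1,7)@(3, 15): e=[0,0,45] → ·  [on edge]
  covered (7 px):
    · · · · · · ·
    █ · · · · · ·
    █ █ · · · · ·
    · █ · · · · ·
    · █ · · · · ·
    · █ · · · · ·
    · █ · · · · ·
    · · · · · · ·
    · · · · · · ·

Answer: [12,29,4]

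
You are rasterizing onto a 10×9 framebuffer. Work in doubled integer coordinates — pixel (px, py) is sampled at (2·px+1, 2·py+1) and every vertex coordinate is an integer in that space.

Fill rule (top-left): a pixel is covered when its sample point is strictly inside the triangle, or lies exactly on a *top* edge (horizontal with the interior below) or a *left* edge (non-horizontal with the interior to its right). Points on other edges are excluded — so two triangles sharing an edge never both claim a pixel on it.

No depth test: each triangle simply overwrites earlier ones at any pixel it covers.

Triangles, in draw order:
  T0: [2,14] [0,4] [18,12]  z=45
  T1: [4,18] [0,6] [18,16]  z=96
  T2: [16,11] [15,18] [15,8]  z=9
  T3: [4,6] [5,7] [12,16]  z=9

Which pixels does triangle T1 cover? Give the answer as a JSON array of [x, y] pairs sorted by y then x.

T0:
  2·area = 164
  edge (2, 14)→(0, 4): d=(-2,-10) top-left  bias=+0
  edge (0, 4)→(18, 12): d=(18,8) right/bottom  bias=-1
  edge (18, 12)→(2, 14): d=(-16,2) right/bottom  bias=-1
    (0,2)@(1, 5): e=[8,10,146] → X
    (1,2)@(3, 5): e=[28,-6,142] → .
    (0,3)@(1, 7): e=[4,46,114] → X
    (1,3)@(3, 7): e=[24,30,110] → X
    (2,3)@(5, 7): e=[44,14,106] → X
    (3,3)@(7, 7): e=[64,-2,102] → .
    (0,4)@(1, 9): e=[0,82,82] → X  [on edge]
    (3,4)@(7, 9): e=[60,34,70] → X
    (4,4)@(9, 9): e=[80,18,66] → X
    (5,4)@(11, 9): e=[100,2,62] → X
    (6,4)@(13, 9): e=[120,-14,58] → .
    (0,5)@(1, 11): e=[-4,118,50] → .
  covered (21 px):
    . . . . . . . . . .
    . . . . . . . . . .
    X . . . . . . . . .
    X X X . . . . . . .
    X X X X X X . . . .
    . X X X X X X X . .
    . X X X X . . . . .
    . . . . . . . . . .
    . . . . . . . . . .
T1:
  2·area = 176
  edge (4, 18)→(0, 6): d=(-4,-12) top-left  bias=+0
  edge (0, 6)→(18, 16): d=(18,10) right/bottom  bias=-1
  edge (18, 16)→(4, 18): d=(-14,2) right/bottom  bias=-1
    (0,3)@(1, 7): e=[8,8,160] → X
    (1,3)@(3, 7): e=[32,-12,156] → .
    (0,4)@(1, 9): e=[0,44,132] → X  [on edge]
    (1,4)@(3, 9): e=[24,24,128] → X
    (2,4)@(5, 9): e=[48,4,124] → X
    (3,4)@(7, 9): e=[72,-16,120] → .
    (0,5)@(1, 11): e=[-8,80,104] → .
    (1,5)@(3, 11): e=[16,60,100] → X
    (3,5)@(7, 11): e=[64,20,92] → X
    (4,5)@(9, 11): e=[88,0,88] → .  [on edge]
    (1,6)@(3, 13): e=[8,96,72] → X
    (4,6)@(9, 13): e=[80,36,60] → X
    (1,7)@(3, 15): e=[0,132,44] → X  [on edge]
    (5,8)@(11, 17): e=[88,88,0] → .  [on edge]
  covered (22 px):
    . . . . . . . . . .
    . . . . . . . . . .
    . . . . . . . . . .
    X . . . . . . . . .
    X X X . . . . . . .
    . X X X . . . . . .
    . X X X X X . . . .
    . X X X X X X X . .
    . . X X X . . . . .
T2:
  2·area = 10
  edge (16, 11)→(15, 18): d=(-1,7) right/bottom  bias=-1
  edge (15, 18)→(15, 8): d=(0,-10) top-left  bias=+0
  edge (15, 8)→(16, 11): d=(1,3) right/bottom  bias=-1
    (7,0)@(15, 1): e=[17,0,-7] → .  [on edge]
    (7,1)@(15, 3): e=[15,0,-5] → .  [on edge]
    (7,2)@(15, 5): e=[13,0,-3] → .  [on edge]
    (7,3)@(15, 7): e=[11,0,-1] → .  [on edge]
    (7,4)@(15, 9): e=[9,0,1] → X  [on edge]
    (8,4)@(17, 9): e=[-5,20,-5] → .
    (7,5)@(15, 11): e=[7,0,3] → X  [on edge]
    (8,5)@(17, 11): e=[-7,20,-3] → .
    (7,6)@(15, 13): e=[5,0,5] → X  [on edge]
    (8,6)@(17, 13): e=[-9,20,-1] → .
    (7,7)@(15, 15): e=[3,0,7] → X  [on edge]
    (8,7)@(17, 15): e=[-11,20,1] → .
    (7,8)@(15, 17): e=[1,0,9] → X  [on edge]
  covered (5 px):
    . . . . . . . . . .
    . . . . . . . . . .
    . . . . . . . . . .
    . . . . . . . . . .
    . . . . . . . X . .
    . . . . . . . X . .
    . . . . . . . X . .
    . . . . . . . X . .
    . . . . . . . X . .
T3:
  2·area = 2
  edge (4, 6)→(5, 7): d=(1,1) right/bottom  bias=-1
  edge (5, 7)→(12, 16): d=(7,9) right/bottom  bias=-1
  edge (12, 16)→(4, 6): d=(-8,-10) top-left  bias=+0
    (0,1)@(1, 3): e=[0,8,-6] → .  [on edge]
    (1,2)@(3, 5): e=[0,4,-2] → .  [on edge]
    (2,3)@(5, 7): e=[0,0,2] → .  [on edge]
    (3,4)@(7, 9): e=[0,-4,6] → .  [on edge]
    (4,5)@(9, 11): e=[0,-8,10] → .  [on edge]
    (5,6)@(11, 13): e=[0,-12,14] → .  [on edge]
    (6,7)@(13, 15): e=[0,-16,18] → .  [on edge]
    (7,8)@(15, 17): e=[0,-20,22] → .  [on edge]
  covered (0 px):
    . . . . . . . . . .
    . . . . . . . . . .
    . . . . . . . . . .
    . . . . . . . . . .
    . . . . . . . . . .
    . . . . . . . . . .
    . . . . . . . . . .
    . . . . . . . . . .
    . . . . . . . . . .

Answer: [[0,3],[0,4],[1,4],[2,4],[1,5],[2,5],[3,5],[1,6],[2,6],[3,6],[4,6],[5,6],[1,7],[2,7],[3,7],[4,7],[5,7],[6,7],[7,7],[2,8],[3,8],[4,8]]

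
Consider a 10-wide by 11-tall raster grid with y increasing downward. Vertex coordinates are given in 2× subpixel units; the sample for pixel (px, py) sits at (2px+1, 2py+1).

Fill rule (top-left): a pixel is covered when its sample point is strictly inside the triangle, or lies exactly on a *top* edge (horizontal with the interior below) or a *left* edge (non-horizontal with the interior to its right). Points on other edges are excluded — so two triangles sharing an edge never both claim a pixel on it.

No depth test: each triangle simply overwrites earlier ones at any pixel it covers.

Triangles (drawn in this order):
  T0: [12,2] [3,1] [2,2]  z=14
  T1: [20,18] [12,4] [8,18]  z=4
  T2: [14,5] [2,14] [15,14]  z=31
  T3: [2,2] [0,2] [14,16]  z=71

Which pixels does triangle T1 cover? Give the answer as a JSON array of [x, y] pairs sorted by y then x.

T0:
  2·area = 10  (B↔C swapped to make it positive)
  edge (12, 2)→(2, 2): d=(-10,0) right/bottom  bias=-1
  edge (2, 2)→(3, 1): d=(1,-1) top-left  bias=+0
  edge (3, 1)→(12, 2): d=(9,1) right/bottom  bias=-1
    (1,0)@(3, 1): e=[10,0,0] → ·  [on edge]
    (0,1)@(1, 3): e=[-10,0,20] → ·  [on edge]
  covered (0 px):
    · · · · · · · · · ·
    · · · · · · · · · ·
    · · · · · · · · · ·
    · · · · · · · · · ·
    · · · · · · · · · ·
    · · · · · · · · · ·
    · · · · · · · · · ·
    · · · · · · · · · ·
    · · · · · · · · · ·
    · · · · · · · · · ·
    · · · · · · · · · ·
T1:
  2·area = 168  (B↔C swapped to make it positive)
  edge (20, 18)→(8, 18): d=(-12,0) right/bottom  bias=-1
  edge (8, 18)→(12, 4): d=(4,-14) top-left  bias=+0
  edge (12, 4)→(20, 18): d=(8,14) right/bottom  bias=-1
    (6,3)@(13, 7): e=[132,26,10] → #
    (7,3)@(15, 7): e=[132,54,-18] → ·
    (5,4)@(11, 9): e=[108,6,54] → #
    (7,4)@(15, 9): e=[108,62,-2] → ·
    (5,5)@(11, 11): e=[84,14,70] → #
    (7,5)@(15, 11): e=[84,70,14] → #
    (8,5)@(17, 11): e=[84,98,-14] → ·
    (5,6)@(11, 13): e=[60,22,86] → #
    (8,6)@(17, 13): e=[60,106,2] → #
    (9,6)@(19, 13): e=[60,134,-26] → ·
    (4,7)@(9, 15): e=[36,2,130] → #
    (9,7)@(19, 15): e=[36,142,-10] → ·
  covered (21 px):
    · · · · · · · · · ·
    · · · · · · · · · ·
    · · · · · · · · · ·
    · · · · · · # · · ·
    · · · · · # # · · ·
    · · · · · # # # · ·
    · · · · · # # # # ·
    · · · · # # # # # ·
    · · · · # # # # # #
    · · · · · · · · · ·
    · · · · · · · · · ·
T2:
  2·area = 117  (B↔C swapped to make it positive)
  edge (14, 5)→(15, 14): d=(1,9) right/bottom  bias=-1
  edge (15, 14)→(2, 14): d=(-13,0) right/bottom  bias=-1
  edge (2, 14)→(14, 5): d=(12,-9) top-left  bias=+0
    (6,3)@(13, 7): e=[11,91,15] → #
    (7,3)@(15, 7): e=[-7,91,33] → ·
    (4,4)@(9, 9): e=[49,65,3] → #
    (5,4)@(11, 9): e=[31,65,21] → #
    (7,4)@(15, 9): e=[-5,65,57] → ·
    (3,5)@(7, 11): e=[69,39,9] → #
    (7,5)@(15, 11): e=[-3,39,81] → ·
    (2,6)@(5, 13): e=[89,13,15] → #
    (7,6)@(15, 13): e=[-1,13,105] → ·
    (2,7)@(5, 15): e=[91,-13,39] → ·
    (3,7)@(7, 15): e=[73,-13,57] → ·
    (4,7)@(9, 15): e=[55,-13,75] → ·
  covered (13 px):
    · · · · · · · · · ·
    · · · · · · · · · ·
    · · · · · · · · · ·
    · · · · · · # · · ·
    · · · · # # # · · ·
    · · · # # # # · · ·
    · · # # # # # · · ·
    · · · · · · · · · ·
    · · · · · · · · · ·
    · · · · · · · · · ·
    · · · · · · · · · ·
T3:
  2·area = 28  (B↔C swapped to make it positive)
  edge (2, 2)→(14, 16): d=(12,14) right/bottom  bias=-1
  edge (14, 16)→(0, 2): d=(-14,-14) top-left  bias=+0
  edge (0, 2)→(2, 2): d=(2,0) top-left  bias=+0
    (0,1)@(1, 3): e=[26,0,2] → #  [on edge]
    (1,1)@(3, 3): e=[-2,28,2] → ·
    (0,2)@(1, 5): e=[50,-28,6] → ·
    (1,2)@(3, 5): e=[22,0,6] → #  [on edge]
    (2,2)@(5, 5): e=[-6,28,6] → ·
    (1,3)@(3, 7): e=[46,-28,10] → ·
    (2,3)@(5, 7): e=[18,0,10] → #  [on edge]
    (3,3)@(7, 7): e=[-10,28,10] → ·
    (2,4)@(5, 9): e=[42,-28,14] → ·
    (3,4)@(7, 9): e=[14,0,14] → #  [on edge]
    (4,4)@(9, 9): e=[-14,28,14] → ·
    (3,5)@(7, 11): e=[38,-28,18] → ·
    (4,5)@(9, 11): e=[10,0,18] → #  [on edge]
    (5,6)@(11, 13): e=[6,0,22] → #  [on edge]
    (6,7)@(13, 15): e=[2,0,26] → #  [on edge]
    (7,8)@(15, 17): e=[-2,0,30] → ·  [on edge]
    (8,9)@(17, 19): e=[-6,0,34] → ·  [on edge]
    (9,10)@(19, 21): e=[-10,0,38] → ·  [on edge]
  covered (7 px):
    · · · · · · · · · ·
    # · · · · · · · · ·
    · # · · · · · · · ·
    · · # · · · · · · ·
    · · · # · · · · · ·
    · · · · # · · · · ·
    · · · · · # · · · ·
    · · · · · · # · · ·
    · · · · · · · · · ·
    · · · · · · · · · ·
    · · · · · · · · · ·

Result: [[6,3],[5,4],[6,4],[5,5],[6,5],[7,5],[5,6],[6,6],[7,6],[8,6],[4,7],[5,7],[6,7],[7,7],[8,7],[4,8],[5,8],[6,8],[7,8],[8,8],[9,8]]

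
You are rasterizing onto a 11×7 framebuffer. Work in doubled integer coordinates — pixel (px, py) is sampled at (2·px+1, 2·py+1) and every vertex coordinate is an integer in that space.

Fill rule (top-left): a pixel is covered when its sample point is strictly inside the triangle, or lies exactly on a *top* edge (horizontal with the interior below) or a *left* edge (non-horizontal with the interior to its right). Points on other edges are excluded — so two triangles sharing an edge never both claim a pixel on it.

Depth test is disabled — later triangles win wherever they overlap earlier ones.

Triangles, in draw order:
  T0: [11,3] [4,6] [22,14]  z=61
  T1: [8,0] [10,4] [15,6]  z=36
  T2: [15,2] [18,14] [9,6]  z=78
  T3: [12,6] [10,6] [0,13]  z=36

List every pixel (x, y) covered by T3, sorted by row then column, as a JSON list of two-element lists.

T0:
  2·area = 110  (B↔C swapped to make it positive)
  edge (11, 3)→(22, 14): d=(11,11) right/bottom  bias=-1
  edge (22, 14)→(4, 6): d=(-18,-8) top-left  bias=+0
  edge (4, 6)→(11, 3): d=(7,-3) top-left  bias=+0
    (4,0)@(9, 1): e=[0,130,-20] → ·  [on edge]
    (5,1)@(11, 3): e=[0,110,0] → ·  [on edge]
    (3,2)@(7, 5): e=[66,42,2] → █
    (4,2)@(9, 5): e=[44,58,8] → █
    (5,2)@(11, 5): e=[22,74,14] → █
    (6,2)@(13, 5): e=[0,90,20] → ·  [on edge]
    (3,3)@(7, 7): e=[88,6,16] → █
    (6,3)@(13, 7): e=[22,54,34] → █
    (7,3)@(15, 7): e=[0,70,40] → ·  [on edge]
    (3,4)@(7, 9): e=[110,-30,30] → ·
    (4,4)@(9, 9): e=[88,-14,36] → ·
    (5,4)@(11, 9): e=[66,2,42] → █
    (8,4)@(17, 9): e=[0,50,60] → ·  [on edge]
    (9,5)@(19, 11): e=[0,30,80] → ·  [on edge]
    (10,6)@(21, 13): e=[0,10,100] → ·  [on edge]
  covered (11 px):
    · · · · · · · · · · ·
    · · · · · · · · · · ·
    · · · █ █ █ · · · · ·
    · · · █ █ █ █ · · · ·
    · · · · · █ █ █ · · ·
    · · · · · · · · █ · ·
    · · · · · · · · · · ·
T1:
  2·area = 16  (B↔C swapped to make it positive)
  edge (8, 0)→(15, 6): d=(7,6) right/bottom  bias=-1
  edge (15, 6)→(10, 4): d=(-5,-2) top-left  bias=+0
  edge (10, 4)→(8, 0): d=(-2,-4) top-left  bias=+0
    (4,0)@(9, 1): e=[1,13,2] → █
    (5,0)@(11, 1): e=[-11,17,10] → ·
    (4,1)@(9, 3): e=[15,3,-2] → ·
    (5,1)@(11, 3): e=[3,7,6] → █
    (6,1)@(13, 3): e=[-9,11,14] → ·
    (5,2)@(11, 5): e=[17,-3,2] → ·
    (6,2)@(13, 5): e=[5,1,10] → █
    (7,2)@(15, 5): e=[-7,5,18] → ·
    (6,3)@(13, 7): e=[19,-9,6] → ·
  covered (3 px):
    · · · · █ · · · · · ·
    · · · · · █ · · · · ·
    · · · · · · █ · · · ·
    · · · · · · · · · · ·
    · · · · · · · · · · ·
    · · · · · · · · · · ·
    · · · · · · · · · · ·
T2:
  2·area = 84
  edge (15, 2)→(18, 14): d=(3,12) right/bottom  bias=-1
  edge (18, 14)→(9, 6): d=(-9,-8) top-left  bias=+0
  edge (9, 6)→(15, 2): d=(6,-4) top-left  bias=+0
    (7,1)@(15, 3): e=[3,75,6] → █
    (8,1)@(17, 3): e=[-21,91,14] → ·
    (5,2)@(11, 5): e=[57,25,2] → █
    (6,2)@(13, 5): e=[33,41,10] → █
    (8,2)@(17, 5): e=[-15,73,26] → ·
    (5,3)@(11, 7): e=[63,7,14] → █
    (8,3)@(17, 7): e=[-9,55,38] → ·
    (5,4)@(11, 9): e=[69,-11,26] → ·
    (6,4)@(13, 9): e=[45,5,34] → █
    (8,4)@(17, 9): e=[-3,37,50] → ·
    (6,5)@(13, 11): e=[51,-13,46] → ·
    (7,5)@(15, 11): e=[27,3,54] → █
  covered (12 px):
    · · · · · · · · · · ·
    · · · · · · · █ · · ·
    · · · · · █ █ █ · · ·
    · · · · · █ █ █ · · ·
    · · · · · · █ █ · · ·
    · · · · · · · █ █ · ·
    · · · · · · · · █ · ·
T3:
  2·area = 14  (B↔C swapped to make it positive)
  edge (12, 6)→(0, 13): d=(-12,7) right/bottom  bias=-1
  edge (0, 13)→(10, 6): d=(10,-7) top-left  bias=+0
  edge (10, 6)→(12, 6): d=(2,0) top-left  bias=+0
    (4,3)@(9, 7): e=[9,3,2] → █
    (5,3)@(11, 7): e=[-5,17,2] → ·
    (4,4)@(9, 9): e=[-15,23,6] → ·
    (1,5)@(3, 11): e=[3,1,10] → █
    (2,5)@(5, 11): e=[-11,15,10] → ·
    (1,6)@(3, 13): e=[-21,21,14] → ·
  covered (2 px):
    · · · · · · · · · · ·
    · · · · · · · · · · ·
    · · · · · · · · · · ·
    · · · · █ · · · · · ·
    · · · · · · · · · · ·
    · █ · · · · · · · · ·
    · · · · · · · · · · ·

Final: [[4,3],[1,5]]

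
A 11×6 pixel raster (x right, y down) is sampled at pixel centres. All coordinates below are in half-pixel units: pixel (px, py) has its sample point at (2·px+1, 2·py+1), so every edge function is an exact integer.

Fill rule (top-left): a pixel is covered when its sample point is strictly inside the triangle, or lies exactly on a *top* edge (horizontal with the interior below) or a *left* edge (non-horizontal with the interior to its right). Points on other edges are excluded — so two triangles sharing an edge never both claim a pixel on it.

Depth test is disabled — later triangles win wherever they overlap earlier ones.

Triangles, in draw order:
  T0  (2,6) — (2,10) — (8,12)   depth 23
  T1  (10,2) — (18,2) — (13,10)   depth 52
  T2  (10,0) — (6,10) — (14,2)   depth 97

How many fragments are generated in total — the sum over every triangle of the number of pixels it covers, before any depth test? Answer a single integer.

T0:
  2·area = 24  (B↔C swapped to make it positive)
  edge (2, 6)→(8, 12): d=(6,6) right/bottom  bias=-1
  edge (8, 12)→(2, 10): d=(-6,-2) top-left  bias=+0
  edge (2, 10)→(2, 6): d=(0,-4) top-left  bias=+0
    (0,2)@(1, 5): e=[0,28,-4] → .  [on edge]
    (1,3)@(3, 7): e=[0,20,4] → .  [on edge]
    (1,4)@(3, 9): e=[12,8,4] → X
    (2,4)@(5, 9): e=[0,12,12] → .  [on edge]
    (1,5)@(3, 11): e=[24,-4,4] → .
    (2,5)@(5, 11): e=[12,0,12] → X  [on edge]
    (3,5)@(7, 11): e=[0,4,20] → .  [on edge]
  covered (2 px):
    . . . . . . . . . . .
    . . . . . . . . . . .
    . . . . . . . . . . .
    . . . . . . . . . . .
    . X . . . . . . . . .
    . . X . . . . . . . .
T1:
  2·area = 64
  edge (10, 2)→(18, 2): d=(8,0) top-left  bias=+0
  edge (18, 2)→(13, 10): d=(-5,8) right/bottom  bias=-1
  edge (13, 10)→(10, 2): d=(-3,-8) top-left  bias=+0
    (5,1)@(11, 3): e=[8,51,5] → X
    (6,1)@(13, 3): e=[8,35,21] → X
    (7,1)@(15, 3): e=[8,19,37] → X
    (8,1)@(17, 3): e=[8,3,53] → X
    (9,1)@(19, 3): e=[8,-13,69] → .
    (5,2)@(11, 5): e=[24,41,-1] → .
    (6,2)@(13, 5): e=[24,25,15] → X
    (8,2)@(17, 5): e=[24,-7,47] → .
    (6,3)@(13, 7): e=[40,15,9] → X
    (7,3)@(15, 7): e=[40,-1,25] → .
    (6,4)@(13, 9): e=[56,5,3] → X
    (7,4)@(15, 9): e=[56,-11,19] → .
  covered (8 px):
    . . . . . . . . . . .
    . . . . . X X X X . .
    . . . . . . X X . . .
    . . . . . . X . . . .
    . . . . . . X . . . .
    . . . . . . . . . . .
T2:
  2·area = 48  (B↔C swapped to make it positive)
  edge (10, 0)→(14, 2): d=(4,2) right/bottom  bias=-1
  edge (14, 2)→(6, 10): d=(-8,8) right/bottom  bias=-1
  edge (6, 10)→(10, 0): d=(4,-10) top-left  bias=+0
    (5,0)@(11, 1): e=[2,32,14] → X
    (6,0)@(13, 1): e=[-2,16,34] → .
    (7,0)@(15, 1): e=[-6,0,54] → .  [on edge]
    (4,1)@(9, 3): e=[14,32,2] → X
    (6,1)@(13, 3): e=[6,0,42] → .  [on edge]
    (4,2)@(9, 5): e=[22,16,10] → X
    (5,2)@(11, 5): e=[18,0,30] → .  [on edge]
    (4,3)@(9, 7): e=[30,0,18] → .  [on edge]
    (3,4)@(7, 9): e=[42,0,6] → .  [on edge]
    (2,5)@(5, 11): e=[54,0,-6] → .  [on edge]
  covered (4 px):
    . . . . . X . . . . .
    . . . . X X . . . . .
    . . . . X . . . . . .
    . . . . . . . . . . .
    . . . . . . . . . . .
    . . . . . . . . . . .

Final: 14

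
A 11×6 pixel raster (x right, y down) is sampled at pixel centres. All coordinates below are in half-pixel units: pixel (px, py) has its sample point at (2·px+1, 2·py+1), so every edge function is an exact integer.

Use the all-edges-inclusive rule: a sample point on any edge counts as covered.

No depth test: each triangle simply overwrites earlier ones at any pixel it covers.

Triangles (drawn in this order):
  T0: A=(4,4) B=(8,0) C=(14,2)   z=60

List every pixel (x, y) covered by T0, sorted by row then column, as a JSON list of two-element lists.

T0:
  2·area = 32
  edge (4, 4)→(8, 0): d=(4,-4) inclusive
  edge (8, 0)→(14, 2): d=(6,2) inclusive
  edge (14, 2)→(4, 4): d=(-10,2) inclusive
    (3,0)@(7, 1): e=[0,8,24] → #  [on edge]
    (4,0)@(9, 1): e=[8,4,20] → #
    (5,0)@(11, 1): e=[16,0,16] → #  [on edge]
    (6,0)@(13, 1): e=[24,-4,12] → ·
    (9,0)@(19, 1): e=[48,-16,0] → ·  [on edge]
    (2,1)@(5, 3): e=[0,24,8] → #  [on edge]
    (4,1)@(9, 3): e=[16,16,0] → #  [on edge]
    (5,1)@(11, 3): e=[24,12,-4] → ·
    (8,1)@(17, 3): e=[48,0,-16] → ·  [on edge]
    (1,2)@(3, 5): e=[0,40,-8] → ·  [on edge]
    (2,2)@(5, 5): e=[8,36,-12] → ·
    (3,2)@(7, 5): e=[16,32,-16] → ·
    (0,3)@(1, 7): e=[0,56,-24] → ·  [on edge]
  covered (6 px):
    · · · # # # · · · · ·
    · · # # # · · · · · ·
    · · · · · · · · · · ·
    · · · · · · · · · · ·
    · · · · · · · · · · ·
    · · · · · · · · · · ·

Final: [[3,0],[4,0],[5,0],[2,1],[3,1],[4,1]]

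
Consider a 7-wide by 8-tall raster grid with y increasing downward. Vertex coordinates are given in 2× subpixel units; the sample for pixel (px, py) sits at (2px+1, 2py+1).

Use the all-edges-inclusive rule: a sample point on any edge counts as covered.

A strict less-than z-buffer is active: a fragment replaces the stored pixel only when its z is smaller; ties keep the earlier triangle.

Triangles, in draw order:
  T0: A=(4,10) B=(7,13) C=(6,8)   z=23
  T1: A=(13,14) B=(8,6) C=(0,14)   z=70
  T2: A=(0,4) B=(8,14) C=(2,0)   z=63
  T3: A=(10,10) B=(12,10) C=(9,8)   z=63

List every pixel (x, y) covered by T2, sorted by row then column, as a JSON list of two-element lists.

T0:
  2·area = 12  (B↔C swapped to make it positive)
  edge (4, 10)→(6, 8): d=(2,-2) inclusive
  edge (6, 8)→(7, 13): d=(1,5) inclusive
  edge (7, 13)→(4, 10): d=(-3,-3) inclusive
    (6,0)@(13, 1): e=[0,-42,54] → .  [on edge]
    (2,1)@(5, 3): e=[-12,0,24] → .  [on edge]
    (5,1)@(11, 3): e=[0,-30,42] → .  [on edge]
    (4,2)@(9, 5): e=[0,-18,30] → .  [on edge]
    (0,3)@(1, 7): e=[-12,24,0] → .  [on edge]
    (3,3)@(7, 7): e=[0,-6,18] → .  [on edge]
    (1,4)@(3, 9): e=[-4,16,0] → .  [on edge]
    (2,4)@(5, 9): e=[0,6,6] → X  [on edge]
    (3,4)@(7, 9): e=[4,-4,12] → .
    (1,5)@(3, 11): e=[0,18,-6] → .  [on edge]
    (2,5)@(5, 11): e=[4,8,0] → X  [on edge]
    (3,5)@(7, 11): e=[8,-2,6] → .
    (0,6)@(1, 13): e=[0,30,-18] → .  [on edge]
    (3,6)@(7, 13): e=[12,0,0] → X  [on edge]
    (4,7)@(9, 15): e=[20,-8,0] → .  [on edge]
  covered (3 px):
    . . . . . . .
    . . . . . . .
    . . . . . . .
    . . . . . . .
    . . X . . . .
    . . X . . . .
    . . . X . . .
    . . . . . . .
T1:
  2·area = 104  (B↔C swapped to make it positive)
  edge (13, 14)→(0, 14): d=(-13,0) inclusive
  edge (0, 14)→(8, 6): d=(8,-8) inclusive
  edge (8, 6)→(13, 14): d=(5,8) inclusive
    (6,0)@(13, 1): e=[169,0,-65] → .  [on edge]
    (5,1)@(11, 3): e=[143,0,-39] → .  [on edge]
    (4,2)@(9, 5): e=[117,0,-13] → .  [on edge]
    (3,3)@(7, 7): e=[91,0,13] → X  [on edge]
    (4,3)@(9, 7): e=[91,16,-3] → .
    (2,4)@(5, 9): e=[65,0,39] → X  [on edge]
    (4,4)@(9, 9): e=[65,32,7] → X
    (5,4)@(11, 9): e=[65,48,-9] → .
    (1,5)@(3, 11): e=[39,0,65] → X  [on edge]
    (5,5)@(11, 11): e=[39,64,1] → X
    (6,5)@(13, 11): e=[39,80,-15] → .
    (0,6)@(1, 13): e=[13,0,91] → X  [on edge]
  covered (15 px):
    . . . . . . .
    . . . . . . .
    . . . . . . .
    . . . X . . .
    . . X X X . .
    . X X X X X .
    X X X X X X .
    . . . . . . .
T2:
  2·area = 52  (B↔C swapped to make it positive)
  edge (0, 4)→(2, 0): d=(2,-4) inclusive
  edge (2, 0)→(8, 14): d=(6,14) inclusive
  edge (8, 14)→(0, 4): d=(-8,-10) inclusive
    (0,1)@(1, 3): e=[2,32,18] → X
    (1,1)@(3, 3): e=[10,4,38] → X
    (2,1)@(5, 3): e=[18,-24,58] → .
    (0,2)@(1, 5): e=[6,44,2] → X
    (2,2)@(5, 5): e=[22,-12,42] → .
    (0,3)@(1, 7): e=[10,56,-14] → .
    (1,3)@(3, 7): e=[18,28,6] → X
    (2,3)@(5, 7): e=[26,0,26] → X  [on edge]
    (3,3)@(7, 7): e=[34,-28,46] → .
    (1,4)@(3, 9): e=[22,40,-10] → .
    (2,4)@(5, 9): e=[30,12,10] → X
    (3,4)@(7, 9): e=[38,-16,30] → .
  covered (7 px):
    . . . . . . .
    X X . . . . .
    X X . . . . .
    . X X . . . .
    . . X . . . .
    . . . . . . .
    . . . . . . .
    . . . . . . .
T3:
  2·area = 4  (B↔C swapped to make it positive)
  edge (10, 10)→(9, 8): d=(-1,-2) inclusive
  edge (9, 8)→(12, 10): d=(3,2) inclusive
  edge (12, 10)→(10, 10): d=(-2,0) inclusive
  covered (0 px):
    . . . . . . .
    . . . . . . .
    . . . . . . .
    . . . . . . .
    . . . . . . .
    . . . . . . .
    . . . . . . .
    . . . . . . .

Result: [[0,1],[1,1],[0,2],[1,2],[1,3],[2,3],[2,4]]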